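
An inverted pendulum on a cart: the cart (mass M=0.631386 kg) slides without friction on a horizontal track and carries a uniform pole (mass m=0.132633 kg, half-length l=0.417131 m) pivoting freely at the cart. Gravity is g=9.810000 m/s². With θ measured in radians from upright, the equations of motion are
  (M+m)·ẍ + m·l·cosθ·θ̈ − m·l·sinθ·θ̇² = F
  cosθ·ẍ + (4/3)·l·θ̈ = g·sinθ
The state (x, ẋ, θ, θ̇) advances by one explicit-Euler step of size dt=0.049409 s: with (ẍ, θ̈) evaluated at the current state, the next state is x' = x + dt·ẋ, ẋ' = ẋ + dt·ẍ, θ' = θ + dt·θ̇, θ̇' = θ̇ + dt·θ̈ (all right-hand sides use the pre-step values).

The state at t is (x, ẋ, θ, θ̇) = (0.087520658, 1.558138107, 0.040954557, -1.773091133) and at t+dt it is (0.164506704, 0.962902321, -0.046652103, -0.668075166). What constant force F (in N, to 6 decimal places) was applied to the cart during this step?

ẍ = (ẋ'−ẋ)/dt = (0.962902321−1.558138107)/0.049409 = -12.047113
θ̈ = (θ̇'−θ̇)/dt = (-0.668075166−-1.773091133)/0.049409 = 22.364670
sinθ=0.040943, cosθ=0.999161
F = (M+m)·ẍ + m·l·cosθ·θ̈ − m·l·sinθ·θ̇² = -9.204223 + 1.236295 − 0.007121 = -7.975049

F = -7.975049 N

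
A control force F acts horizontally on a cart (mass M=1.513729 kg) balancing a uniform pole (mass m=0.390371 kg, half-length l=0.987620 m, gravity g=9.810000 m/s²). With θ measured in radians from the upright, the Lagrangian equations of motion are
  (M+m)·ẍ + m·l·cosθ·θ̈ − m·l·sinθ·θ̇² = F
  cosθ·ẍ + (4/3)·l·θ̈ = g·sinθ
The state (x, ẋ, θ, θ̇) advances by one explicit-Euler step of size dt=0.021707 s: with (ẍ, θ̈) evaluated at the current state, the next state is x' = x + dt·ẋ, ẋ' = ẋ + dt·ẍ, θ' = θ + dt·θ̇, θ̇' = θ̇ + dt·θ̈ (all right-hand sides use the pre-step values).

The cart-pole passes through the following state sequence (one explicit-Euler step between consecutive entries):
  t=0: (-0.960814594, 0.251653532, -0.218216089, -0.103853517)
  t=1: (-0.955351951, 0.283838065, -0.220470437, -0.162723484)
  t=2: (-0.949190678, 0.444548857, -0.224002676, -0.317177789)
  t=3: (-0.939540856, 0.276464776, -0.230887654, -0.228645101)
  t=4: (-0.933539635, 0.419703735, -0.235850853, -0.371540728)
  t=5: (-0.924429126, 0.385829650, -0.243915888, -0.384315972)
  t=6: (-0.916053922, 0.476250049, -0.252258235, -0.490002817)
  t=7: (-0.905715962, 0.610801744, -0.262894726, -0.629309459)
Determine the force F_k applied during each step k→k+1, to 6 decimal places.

step 0→1:
  ẍ = (ẋ'−ẋ)/dt = (0.283838065−0.251653532)/0.021707 = 1.482680
  θ̈ = (θ̇'−θ̇)/dt = (-0.162723484−-0.103853517)/0.021707 = -2.712027
  sinθ=-0.216488, cosθ=0.976285
  F = (M+m)·ẍ + m·l·cosθ·θ̈ − m·l·sinθ·θ̇² = 2.823171 + -1.020794 − -0.000900 = 1.803277
step 1→2:
  ẍ = (ẋ'−ẋ)/dt = (0.444548857−0.283838065)/0.021707 = 7.403639
  θ̈ = (θ̇'−θ̇)/dt = (-0.317177789−-0.162723484)/0.021707 = -7.115415
  sinθ=-0.218689, cosθ=0.975795
  F = (M+m)·ẍ + m·l·cosθ·θ̈ − m·l·sinθ·θ̇² = 14.097269 + -2.676863 − -0.002233 = 11.422639
step 2→3:
  ẍ = (ẋ'−ẋ)/dt = (0.276464776−0.444548857)/0.021707 = -7.743312
  θ̈ = (θ̇'−θ̇)/dt = (-0.228645101−-0.317177789)/0.021707 = 4.078532
  sinθ=-0.222134, cosθ=0.975016
  F = (M+m)·ẍ + m·l·cosθ·θ̈ − m·l·sinθ·θ̇² = -14.744041 + 1.533144 − -0.008616 = -13.202281
step 3→4:
  ẍ = (ẋ'−ẋ)/dt = (0.419703735−0.276464776)/0.021707 = 6.598745
  θ̈ = (θ̇'−θ̇)/dt = (-0.371540728−-0.228645101)/0.021707 = -6.582928
  sinθ=-0.228842, cosθ=0.973464
  F = (M+m)·ẍ + m·l·cosθ·θ̈ − m·l·sinθ·θ̇² = 12.564671 + -2.470622 − -0.004612 = 10.098661
step 4→5:
  ẍ = (ẋ'−ẋ)/dt = (0.385829650−0.419703735)/0.021707 = -1.560514
  θ̈ = (θ̇'−θ̇)/dt = (-0.384315972−-0.371540728)/0.021707 = -0.588531
  sinθ=-0.233670, cosθ=0.972316
  F = (M+m)·ẍ + m·l·cosθ·θ̈ − m·l·sinθ·θ̇² = -2.971375 + -0.220620 − -0.012436 = -3.179559
step 5→6:
  ẍ = (ẋ'−ẋ)/dt = (0.476250049−0.385829650)/0.021707 = 4.165495
  θ̈ = (θ̇'−θ̇)/dt = (-0.490002817−-0.384315972)/0.021707 = -4.868791
  sinθ=-0.241504, cosθ=0.970400
  F = (M+m)·ẍ + m·l·cosθ·θ̈ − m·l·sinθ·θ̇² = 7.931519 + -1.821542 − -0.013752 = 6.123729
step 6→7:
  ẍ = (ẋ'−ẋ)/dt = (0.610801744−0.476250049)/0.021707 = 6.198539
  θ̈ = (θ̇'−θ̇)/dt = (-0.629309459−-0.490002817)/0.021707 = -6.417591
  sinθ=-0.249591, cosθ=0.968351
  F = (M+m)·ẍ + m·l·cosθ·θ̈ − m·l·sinθ·θ̇² = 11.802639 + -2.395920 − -0.023104 = 9.429823

F_0 = 1.803277 N
F_1 = 11.422639 N
F_2 = -13.202281 N
F_3 = 10.098661 N
F_4 = -3.179559 N
F_5 = 6.123729 N
F_6 = 9.429823 N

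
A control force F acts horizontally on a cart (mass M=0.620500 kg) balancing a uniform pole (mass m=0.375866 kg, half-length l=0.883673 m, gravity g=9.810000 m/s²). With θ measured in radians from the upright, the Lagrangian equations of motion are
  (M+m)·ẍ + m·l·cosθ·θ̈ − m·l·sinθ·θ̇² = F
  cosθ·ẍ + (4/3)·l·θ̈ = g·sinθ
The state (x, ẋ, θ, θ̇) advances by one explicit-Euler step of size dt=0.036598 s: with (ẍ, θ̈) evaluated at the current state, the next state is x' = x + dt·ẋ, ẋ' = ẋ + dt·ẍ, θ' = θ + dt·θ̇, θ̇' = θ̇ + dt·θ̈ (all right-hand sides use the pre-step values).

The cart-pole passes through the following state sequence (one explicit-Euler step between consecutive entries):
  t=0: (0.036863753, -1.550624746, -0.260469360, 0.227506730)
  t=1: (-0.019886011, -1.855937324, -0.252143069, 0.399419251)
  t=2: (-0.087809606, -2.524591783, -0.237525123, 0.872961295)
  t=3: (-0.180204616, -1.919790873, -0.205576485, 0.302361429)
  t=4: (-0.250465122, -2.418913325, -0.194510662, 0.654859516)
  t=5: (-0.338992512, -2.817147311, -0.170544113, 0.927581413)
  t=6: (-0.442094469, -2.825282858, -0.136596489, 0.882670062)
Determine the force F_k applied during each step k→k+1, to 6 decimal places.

F_0 = -6.800032 N
F_1 = -14.028924 N
F_2 = 11.491975 N
F_3 = -10.450501 N
F_4 = -8.385836 N
F_5 = -0.574662 N

step 0→1:
  ẍ = (ẋ'−ẋ)/dt = (-1.855937324−-1.550624746)/0.036598 = -8.342330
  θ̈ = (θ̇'−θ̇)/dt = (0.399419251−0.227506730)/0.036598 = 4.697320
  sinθ=-0.257534, cosθ=0.966269
  F = (M+m)·ẍ + m·l·cosθ·θ̈ − m·l·sinθ·θ̇² = -8.312014 + 1.507554 − -0.004427 = -6.800032
step 1→2:
  ẍ = (ẋ'−ẋ)/dt = (-2.524591783−-1.855937324)/0.036598 = -18.270246
  θ̈ = (θ̇'−θ̇)/dt = (0.872961295−0.399419251)/0.036598 = 12.939014
  sinθ=-0.249480, cosθ=0.968380
  F = (M+m)·ẍ + m·l·cosθ·θ̈ − m·l·sinθ·θ̇² = -18.203852 + 4.161708 − -0.013220 = -14.028924
step 2→3:
  ẍ = (ẋ'−ẋ)/dt = (-1.919790873−-2.524591783)/0.036598 = 16.525518
  θ̈ = (θ̇'−θ̇)/dt = (0.302361429−0.872961295)/0.036598 = -15.591012
  sinθ=-0.235298, cosθ=0.971923
  F = (M+m)·ẍ + m·l·cosθ·θ̈ − m·l·sinθ·θ̇² = 16.465464 + -5.033046 − -0.059557 = 11.491975
step 3→4:
  ẍ = (ẋ'−ẋ)/dt = (-2.418913325−-1.919790873)/0.036598 = -13.637971
  θ̈ = (θ̇'−θ̇)/dt = (0.654859516−0.302361429)/0.036598 = 9.631622
  sinθ=-0.204132, cosθ=0.978943
  F = (M+m)·ẍ + m·l·cosθ·θ̈ − m·l·sinθ·θ̇² = -13.588410 + 3.131711 − -0.006199 = -10.450501
step 4→5:
  ẍ = (ẋ'−ẋ)/dt = (-2.817147311−-2.418913325)/0.036598 = -10.881305
  θ̈ = (θ̇'−θ̇)/dt = (0.927581413−0.654859516)/0.036598 = 7.451825
  sinθ=-0.193286, cosθ=0.981142
  F = (M+m)·ẍ + m·l·cosθ·θ̈ − m·l·sinθ·θ̇² = -10.841762 + 2.428395 − -0.027531 = -8.385836
step 5→6:
  ẍ = (ẋ'−ẋ)/dt = (-2.825282858−-2.817147311)/0.036598 = -0.222295
  θ̈ = (θ̇'−θ̇)/dt = (0.882670062−0.927581413)/0.036598 = -1.227153
  sinθ=-0.169719, cosθ=0.985493
  F = (M+m)·ẍ + m·l·cosθ·θ̈ − m·l·sinθ·θ̇² = -0.221487 + -0.401677 − -0.048502 = -0.574662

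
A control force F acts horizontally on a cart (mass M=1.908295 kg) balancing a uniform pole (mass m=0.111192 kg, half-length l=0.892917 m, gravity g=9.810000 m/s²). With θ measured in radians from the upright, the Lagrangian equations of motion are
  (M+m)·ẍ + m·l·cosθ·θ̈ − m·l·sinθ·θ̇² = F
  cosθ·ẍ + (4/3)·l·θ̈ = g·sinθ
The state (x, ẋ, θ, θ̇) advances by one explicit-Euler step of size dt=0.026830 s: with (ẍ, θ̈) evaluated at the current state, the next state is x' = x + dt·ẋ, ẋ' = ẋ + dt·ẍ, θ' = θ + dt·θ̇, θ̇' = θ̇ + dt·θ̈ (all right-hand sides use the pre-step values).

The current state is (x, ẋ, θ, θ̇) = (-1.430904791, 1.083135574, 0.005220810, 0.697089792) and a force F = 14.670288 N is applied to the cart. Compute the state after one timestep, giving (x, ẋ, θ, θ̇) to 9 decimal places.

sinθ=0.005220786, cosθ=0.999986372
temp = (F + m·l·θ̇²·sinθ)/(M+m) = (14.670288 + 0.000251882)/2.019487 = 7.264488399
θ̈ = (g·sinθ − cosθ·temp)/(l·(4/3 − m·cos²θ/(M+m))) = -6.319618860
ẍ = temp − m·l·θ̈·cosθ/(M+m) = 7.575179303
Euler: x'=-1.430904791+0.026830·1.083135574=-1.401844264, ẋ'=1.083135574+0.026830·7.575179303=1.286377635
       θ'=0.005220810+0.026830·0.697089792=0.023923729, θ̇'=0.697089792+0.026830·-6.319618860=0.527534418

(-1.401844264, 1.286377635, 0.023923729, 0.527534418)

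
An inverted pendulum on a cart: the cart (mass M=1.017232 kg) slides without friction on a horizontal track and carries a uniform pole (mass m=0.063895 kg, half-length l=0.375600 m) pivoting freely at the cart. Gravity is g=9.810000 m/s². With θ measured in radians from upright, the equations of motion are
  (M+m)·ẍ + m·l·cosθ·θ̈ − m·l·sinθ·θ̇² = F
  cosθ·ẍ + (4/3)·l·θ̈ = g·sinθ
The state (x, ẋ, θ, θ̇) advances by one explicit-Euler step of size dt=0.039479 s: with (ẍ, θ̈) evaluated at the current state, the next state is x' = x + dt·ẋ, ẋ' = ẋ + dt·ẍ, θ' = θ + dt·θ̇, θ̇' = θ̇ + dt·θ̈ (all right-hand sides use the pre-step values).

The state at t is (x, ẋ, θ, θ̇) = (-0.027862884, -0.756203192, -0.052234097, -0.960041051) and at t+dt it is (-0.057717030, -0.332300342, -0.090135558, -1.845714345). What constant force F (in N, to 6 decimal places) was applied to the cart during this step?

ẍ = (ẋ'−ẋ)/dt = (-0.332300342−-0.756203192)/0.039479 = 10.737426
θ̈ = (θ̇'−θ̇)/dt = (-1.845714345−-0.960041051)/0.039479 = -22.434036
sinθ=-0.052210, cosθ=0.998636
F = (M+m)·ẍ + m·l·cosθ·θ̈ − m·l·sinθ·θ̇² = 11.608521 + -0.537659 − -0.001155 = 11.072017

F = 11.072017 N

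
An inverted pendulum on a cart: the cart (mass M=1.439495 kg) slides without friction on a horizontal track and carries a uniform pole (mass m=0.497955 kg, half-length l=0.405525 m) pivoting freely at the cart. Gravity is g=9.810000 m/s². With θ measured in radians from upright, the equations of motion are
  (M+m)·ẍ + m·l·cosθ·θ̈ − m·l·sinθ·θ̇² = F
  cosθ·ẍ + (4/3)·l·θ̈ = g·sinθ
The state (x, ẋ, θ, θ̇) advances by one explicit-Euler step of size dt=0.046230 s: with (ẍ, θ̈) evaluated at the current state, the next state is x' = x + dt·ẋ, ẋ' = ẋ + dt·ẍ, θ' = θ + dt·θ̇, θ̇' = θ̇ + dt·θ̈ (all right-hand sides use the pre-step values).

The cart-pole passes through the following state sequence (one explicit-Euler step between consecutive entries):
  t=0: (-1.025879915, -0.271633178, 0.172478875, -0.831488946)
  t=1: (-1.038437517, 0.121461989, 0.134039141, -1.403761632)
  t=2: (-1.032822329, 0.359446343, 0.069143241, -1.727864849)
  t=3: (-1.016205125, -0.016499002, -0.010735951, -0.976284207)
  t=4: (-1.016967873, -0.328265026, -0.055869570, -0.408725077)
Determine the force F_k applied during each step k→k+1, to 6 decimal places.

F_0 = 13.987634 N
F_1 = 8.517505 N
F_2 = -12.522051 N
F_3 = -10.584753 N

step 0→1:
  ẍ = (ẋ'−ẋ)/dt = (0.121461989−-0.271633178)/0.046230 = 8.503032
  θ̈ = (θ̇'−θ̇)/dt = (-1.403761632−-0.831488946)/0.046230 = -12.378816
  sinθ=0.171625, cosθ=0.985162
  F = (M+m)·ẍ + m·l·cosθ·θ̈ − m·l·sinθ·θ̇² = 16.474199 + -2.462604 − 0.023961 = 13.987634
step 1→2:
  ẍ = (ẋ'−ẋ)/dt = (0.359446343−0.121461989)/0.046230 = 5.147834
  θ̈ = (θ̇'−θ̇)/dt = (-1.727864849−-1.403761632)/0.046230 = -7.010669
  sinθ=0.133638, cosθ=0.991030
  F = (M+m)·ẍ + m·l·cosθ·θ̈ − m·l·sinθ·θ̇² = 9.973670 + -1.402988 − 0.053177 = 8.517505
step 2→3:
  ẍ = (ẋ'−ẋ)/dt = (-0.016499002−0.359446343)/0.046230 = -8.132065
  θ̈ = (θ̇'−θ̇)/dt = (-0.976284207−-1.727864849)/0.046230 = 16.257422
  sinθ=0.069088, cosθ=0.997611
  F = (M+m)·ẍ + m·l·cosθ·θ̈ − m·l·sinθ·θ̇² = -15.755469 + 3.275069 − 0.041652 = -12.522051
step 3→4:
  ẍ = (ẋ'−ẋ)/dt = (-0.328265026−-0.016499002)/0.046230 = -6.743803
  θ̈ = (θ̇'−θ̇)/dt = (-0.408725077−-0.976284207)/0.046230 = 12.276858
  sinθ=-0.010736, cosθ=0.999942
  F = (M+m)·ẍ + m·l·cosθ·θ̈ − m·l·sinθ·θ̇² = -13.065782 + 2.478962 − -0.002066 = -10.584753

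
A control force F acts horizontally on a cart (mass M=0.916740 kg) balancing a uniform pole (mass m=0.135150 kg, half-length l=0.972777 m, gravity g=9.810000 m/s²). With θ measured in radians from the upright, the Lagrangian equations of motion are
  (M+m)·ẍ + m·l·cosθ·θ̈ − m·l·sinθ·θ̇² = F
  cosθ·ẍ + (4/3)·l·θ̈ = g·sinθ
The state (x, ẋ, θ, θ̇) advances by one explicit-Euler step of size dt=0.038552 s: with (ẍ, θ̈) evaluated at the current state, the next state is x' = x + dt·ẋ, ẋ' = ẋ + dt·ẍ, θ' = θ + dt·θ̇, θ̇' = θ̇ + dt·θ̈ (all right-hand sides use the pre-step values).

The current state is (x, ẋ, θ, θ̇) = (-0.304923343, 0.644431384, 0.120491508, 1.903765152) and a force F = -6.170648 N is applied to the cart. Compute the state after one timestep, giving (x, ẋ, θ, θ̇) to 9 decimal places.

sinθ=0.120200166, cosθ=0.992749676
temp = (F + m·l·θ̇²·sinθ)/(M+m) = (-6.170648 + 0.057274480)/1.051890 = -5.811799256
θ̈ = (g·sinθ − cosθ·temp)/(l·(4/3 − m·cos²θ/(M+m))) = 5.919655095
ẍ = temp − m·l·θ̈·cosθ/(M+m) = -6.546304964
Euler: x'=-0.304923343+0.038552·0.644431384=-0.280079224, ẋ'=0.644431384+0.038552·-6.546304964=0.392058235
       θ'=0.120491508+0.038552·1.903765152=0.193885462, θ̇'=1.903765152+0.038552·5.919655095=2.131979695

(-0.280079224, 0.392058235, 0.193885462, 2.131979695)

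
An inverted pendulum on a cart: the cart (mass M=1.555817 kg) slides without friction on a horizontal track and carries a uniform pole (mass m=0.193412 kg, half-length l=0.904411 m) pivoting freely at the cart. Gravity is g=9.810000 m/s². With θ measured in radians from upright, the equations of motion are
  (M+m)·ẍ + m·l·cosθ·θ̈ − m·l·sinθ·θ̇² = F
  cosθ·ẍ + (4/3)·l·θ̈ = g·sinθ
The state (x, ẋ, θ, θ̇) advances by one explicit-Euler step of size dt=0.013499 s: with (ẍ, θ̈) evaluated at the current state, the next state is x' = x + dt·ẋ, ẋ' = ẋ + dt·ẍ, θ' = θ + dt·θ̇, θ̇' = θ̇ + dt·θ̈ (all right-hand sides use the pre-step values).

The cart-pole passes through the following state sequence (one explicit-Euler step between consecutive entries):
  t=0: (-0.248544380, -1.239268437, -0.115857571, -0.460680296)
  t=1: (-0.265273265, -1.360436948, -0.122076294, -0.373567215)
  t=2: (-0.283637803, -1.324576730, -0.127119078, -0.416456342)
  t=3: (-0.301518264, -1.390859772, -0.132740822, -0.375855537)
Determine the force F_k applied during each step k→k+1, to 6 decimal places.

step 0→1:
  ẍ = (ẋ'−ẋ)/dt = (-1.360436948−-1.239268437)/0.013499 = -8.976110
  θ̈ = (θ̇'−θ̇)/dt = (-0.373567215−-0.460680296)/0.013499 = 6.453299
  sinθ=-0.115599, cosθ=0.993296
  F = (M+m)·ẍ + m·l·cosθ·θ̈ − m·l·sinθ·θ̇² = -15.701272 + 1.121269 − -0.004291 = -14.575712
step 1→2:
  ẍ = (ẋ'−ẋ)/dt = (-1.324576730−-1.360436948)/0.013499 = 2.656509
  θ̈ = (θ̇'−θ̇)/dt = (-0.416456342−-0.373567215)/0.013499 = -3.177208
  sinθ=-0.121773, cosθ=0.992558
  F = (M+m)·ẍ + m·l·cosθ·θ̈ − m·l·sinθ·θ̇² = 4.646843 + -0.551634 − -0.002973 = 4.098182
step 2→3:
  ẍ = (ẋ'−ẋ)/dt = (-1.390859772−-1.324576730)/0.013499 = -4.910219
  θ̈ = (θ̇'−θ̇)/dt = (-0.375855537−-0.416456342)/0.013499 = 3.007690
  sinθ=-0.126777, cosθ=0.991931
  F = (M+m)·ẍ + m·l·cosθ·θ̈ − m·l·sinθ·θ̇² = -8.589097 + 0.521872 − -0.003846 = -8.063379

F_0 = -14.575712 N
F_1 = 4.098182 N
F_2 = -8.063379 N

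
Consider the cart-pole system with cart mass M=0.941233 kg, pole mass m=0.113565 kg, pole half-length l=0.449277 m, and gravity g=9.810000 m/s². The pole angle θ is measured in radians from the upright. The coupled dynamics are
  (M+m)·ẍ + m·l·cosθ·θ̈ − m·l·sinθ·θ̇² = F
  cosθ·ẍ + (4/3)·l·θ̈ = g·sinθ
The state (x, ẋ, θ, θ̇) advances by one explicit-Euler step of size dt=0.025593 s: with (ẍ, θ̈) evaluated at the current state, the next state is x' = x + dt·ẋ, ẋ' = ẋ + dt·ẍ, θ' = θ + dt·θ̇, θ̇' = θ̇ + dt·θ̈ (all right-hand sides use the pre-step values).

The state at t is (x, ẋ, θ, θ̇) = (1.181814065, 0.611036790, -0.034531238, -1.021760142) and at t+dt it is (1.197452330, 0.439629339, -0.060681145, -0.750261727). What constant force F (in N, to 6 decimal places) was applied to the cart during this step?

F = -6.521666 N

ẍ = (ẋ'−ẋ)/dt = (0.439629339−0.611036790)/0.025593 = -6.697435
θ̈ = (θ̇'−θ̇)/dt = (-0.750261727−-1.021760142)/0.025593 = 10.608308
sinθ=-0.034524, cosθ=0.999404
F = (M+m)·ẍ + m·l·cosθ·θ̈ − m·l·sinθ·θ̇² = -7.064441 + 0.540936 − -0.001839 = -6.521666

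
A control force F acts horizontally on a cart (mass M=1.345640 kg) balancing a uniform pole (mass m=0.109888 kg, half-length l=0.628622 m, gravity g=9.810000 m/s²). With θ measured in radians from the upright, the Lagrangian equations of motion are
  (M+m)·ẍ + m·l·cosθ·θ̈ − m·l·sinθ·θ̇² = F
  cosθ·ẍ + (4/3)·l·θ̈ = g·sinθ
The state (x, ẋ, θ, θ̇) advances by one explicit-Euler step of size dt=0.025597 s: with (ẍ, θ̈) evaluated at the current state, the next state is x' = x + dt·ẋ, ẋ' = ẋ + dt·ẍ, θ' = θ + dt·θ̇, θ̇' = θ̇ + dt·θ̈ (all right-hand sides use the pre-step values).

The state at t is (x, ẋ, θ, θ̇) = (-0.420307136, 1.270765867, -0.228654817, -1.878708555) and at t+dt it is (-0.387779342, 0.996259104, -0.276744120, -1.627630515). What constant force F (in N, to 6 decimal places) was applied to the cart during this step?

ẍ = (ẋ'−ẋ)/dt = (0.996259104−1.270765867)/0.025597 = -10.724177
θ̈ = (θ̇'−θ̇)/dt = (-1.627630515−-1.878708555)/0.025597 = 9.808885
sinθ=-0.226668, cosθ=0.973972
F = (M+m)·ẍ + m·l·cosθ·θ̈ − m·l·sinθ·θ̇² = -15.609340 + 0.659942 − -0.055265 = -14.894133

F = -14.894133 N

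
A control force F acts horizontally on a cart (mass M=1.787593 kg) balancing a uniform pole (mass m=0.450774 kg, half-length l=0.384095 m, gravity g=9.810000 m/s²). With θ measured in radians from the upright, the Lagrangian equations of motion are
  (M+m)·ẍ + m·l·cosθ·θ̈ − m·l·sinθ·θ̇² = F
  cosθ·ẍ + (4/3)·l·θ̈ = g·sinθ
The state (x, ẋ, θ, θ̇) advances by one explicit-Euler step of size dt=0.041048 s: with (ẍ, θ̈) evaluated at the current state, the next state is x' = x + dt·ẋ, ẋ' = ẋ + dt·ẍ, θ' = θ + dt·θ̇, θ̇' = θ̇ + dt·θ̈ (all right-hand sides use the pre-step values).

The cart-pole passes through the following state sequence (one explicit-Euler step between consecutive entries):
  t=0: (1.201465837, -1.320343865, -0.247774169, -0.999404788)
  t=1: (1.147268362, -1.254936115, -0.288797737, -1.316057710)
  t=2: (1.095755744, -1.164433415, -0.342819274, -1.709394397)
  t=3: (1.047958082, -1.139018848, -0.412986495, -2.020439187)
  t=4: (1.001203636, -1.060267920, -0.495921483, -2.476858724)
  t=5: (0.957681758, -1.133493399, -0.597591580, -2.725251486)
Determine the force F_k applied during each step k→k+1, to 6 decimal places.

step 0→1:
  ẍ = (ẋ'−ẋ)/dt = (-1.254936115−-1.320343865)/0.041048 = 1.593445
  θ̈ = (θ̇'−θ̇)/dt = (-1.316057710−-0.999404788)/0.041048 = -7.714211
  sinθ=-0.245247, cosθ=0.969461
  F = (M+m)·ẍ + m·l·cosθ·θ̈ − m·l·sinθ·θ̇² = 3.566716 + -1.294849 − -0.042411 = 2.314278
step 1→2:
  ẍ = (ẋ'−ẋ)/dt = (-1.164433415−-1.254936115)/0.041048 = 2.204802
  θ̈ = (θ̇'−θ̇)/dt = (-1.709394397−-1.316057710)/0.041048 = -9.582359
  sinθ=-0.284800, cosθ=0.958587
  F = (M+m)·ẍ + m·l·cosθ·θ̈ − m·l·sinθ·θ̇² = 4.935155 + -1.590382 − -0.085406 = 3.430179
step 2→3:
  ẍ = (ẋ'−ẋ)/dt = (-1.139018848−-1.164433415)/0.041048 = 0.619143
  θ̈ = (θ̇'−θ̇)/dt = (-2.020439187−-1.709394397)/0.041048 = -7.577587
  sinθ=-0.336144, cosθ=0.941811
  F = (M+m)·ẍ + m·l·cosθ·θ̈ − m·l·sinθ·θ̇² = 1.385868 + -1.235640 − -0.170062 = 0.320290
step 3→4:
  ẍ = (ẋ'−ẋ)/dt = (-1.060267920−-1.139018848)/0.041048 = 1.918508
  θ̈ = (θ̇'−θ̇)/dt = (-2.476858724−-2.020439187)/0.041048 = -11.119166
  sinθ=-0.401347, cosθ=0.915926
  F = (M+m)·ẍ + m·l·cosθ·θ̈ − m·l·sinθ·θ̇² = 4.294326 + -1.763316 − -0.283667 = 2.814676
step 4→5:
  ẍ = (ẋ'−ẋ)/dt = (-1.133493399−-1.060267920)/0.041048 = -1.783899
  θ̈ = (θ̇'−θ̇)/dt = (-2.725251486−-2.476858724)/0.041048 = -6.051276
  sinθ=-0.475842, cosθ=0.879531
  F = (M+m)·ẍ + m·l·cosθ·θ̈ − m·l·sinθ·θ̇² = -3.993020 + -0.921500 − -0.505432 = -4.409088

F_0 = 2.314278 N
F_1 = 3.430179 N
F_2 = 0.320290 N
F_3 = 2.814676 N
F_4 = -4.409088 N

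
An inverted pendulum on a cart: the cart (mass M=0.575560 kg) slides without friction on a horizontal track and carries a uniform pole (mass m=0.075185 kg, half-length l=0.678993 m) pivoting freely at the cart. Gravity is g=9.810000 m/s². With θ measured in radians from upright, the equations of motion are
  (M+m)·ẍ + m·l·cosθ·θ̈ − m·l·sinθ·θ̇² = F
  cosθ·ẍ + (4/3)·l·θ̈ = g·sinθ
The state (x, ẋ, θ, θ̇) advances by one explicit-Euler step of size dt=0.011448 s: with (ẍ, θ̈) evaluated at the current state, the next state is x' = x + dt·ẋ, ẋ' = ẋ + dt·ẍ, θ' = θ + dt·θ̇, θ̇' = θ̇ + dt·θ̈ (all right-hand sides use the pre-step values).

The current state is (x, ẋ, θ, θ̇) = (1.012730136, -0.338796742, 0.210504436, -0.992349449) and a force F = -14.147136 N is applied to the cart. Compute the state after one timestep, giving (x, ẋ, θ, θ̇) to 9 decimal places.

(1.008851591, -0.612129852, 0.199144020, -0.671176120)

sinθ=0.208953227, cosθ=0.977925636
temp = (F + m·l·θ̇²·sinθ)/(M+m) = (-14.147136 + 0.010504487)/0.650745 = -21.723765089
θ̈ = (g·sinθ − cosθ·temp)/(l·(4/3 − m·cos²θ/(M+m))) = 28.054972812
ẍ = temp − m·l·θ̈·cosθ/(M+m) = -23.876057847
Euler: x'=1.012730136+0.011448·-0.338796742=1.008851591, ẋ'=-0.338796742+0.011448·-23.876057847=-0.612129852
       θ'=0.210504436+0.011448·-0.992349449=0.199144020, θ̇'=-0.992349449+0.011448·28.054972812=-0.671176120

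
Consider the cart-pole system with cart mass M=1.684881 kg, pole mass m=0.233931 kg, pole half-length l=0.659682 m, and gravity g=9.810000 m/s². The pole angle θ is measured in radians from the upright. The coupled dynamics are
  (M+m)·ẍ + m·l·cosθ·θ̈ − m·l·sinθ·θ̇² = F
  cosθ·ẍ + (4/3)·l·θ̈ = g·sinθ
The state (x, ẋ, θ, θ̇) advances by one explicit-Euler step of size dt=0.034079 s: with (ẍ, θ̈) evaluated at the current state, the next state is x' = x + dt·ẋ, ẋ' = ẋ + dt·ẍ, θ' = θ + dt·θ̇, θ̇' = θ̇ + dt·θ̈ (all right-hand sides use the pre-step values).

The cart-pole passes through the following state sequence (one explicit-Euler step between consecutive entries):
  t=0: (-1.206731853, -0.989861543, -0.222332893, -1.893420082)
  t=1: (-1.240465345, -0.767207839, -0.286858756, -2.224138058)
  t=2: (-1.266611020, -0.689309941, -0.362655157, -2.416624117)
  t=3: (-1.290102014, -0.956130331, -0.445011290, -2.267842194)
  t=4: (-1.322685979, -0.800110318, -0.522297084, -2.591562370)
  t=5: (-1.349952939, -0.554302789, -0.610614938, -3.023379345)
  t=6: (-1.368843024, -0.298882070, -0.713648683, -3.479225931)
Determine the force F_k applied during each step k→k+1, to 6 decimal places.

F_0 = 11.197741 N
F_1 = 3.766003 N
F_2 = -14.073643 N
F_3 = 7.803202 N
F_4 = 12.662506 N
F_5 = 13.499023 N

step 0→1:
  ẍ = (ẋ'−ẋ)/dt = (-0.767207839−-0.989861543)/0.034079 = 6.533458
  θ̈ = (θ̇'−θ̇)/dt = (-2.224138058−-1.893420082)/0.034079 = -9.704451
  sinθ=-0.220506, cosθ=0.975386
  F = (M+m)·ẍ + m·l·cosθ·θ̈ − m·l·sinθ·θ̇² = 12.536477 + -1.460729 − -0.121993 = 11.197741
step 1→2:
  ẍ = (ẋ'−ẋ)/dt = (-0.689309941−-0.767207839)/0.034079 = 2.285804
  θ̈ = (θ̇'−θ̇)/dt = (-2.416624117−-2.224138058)/0.034079 = -5.648231
  sinθ=-0.282941, cosθ=0.959137
  F = (M+m)·ẍ + m·l·cosθ·θ̈ − m·l·sinθ·θ̇² = 4.386027 + -0.836018 − -0.215994 = 3.766003
step 2→3:
  ẍ = (ẋ'−ẋ)/dt = (-0.956130331−-0.689309941)/0.034079 = -7.829467
  θ̈ = (θ̇'−θ̇)/dt = (-2.267842194−-2.416624117)/0.034079 = 4.365795
  sinθ=-0.354758, cosθ=0.934958
  F = (M+m)·ẍ + m·l·cosθ·θ̈ − m·l·sinθ·θ̇² = -15.023274 + 0.629909 − -0.319722 = -14.073643
step 3→4:
  ẍ = (ẋ'−ẋ)/dt = (-0.800110318−-0.956130331)/0.034079 = 4.578186
  θ̈ = (θ̇'−θ̇)/dt = (-2.591562370−-2.267842194)/0.034079 = -9.499110
  sinθ=-0.430468, cosθ=0.902606
  F = (M+m)·ẍ + m·l·cosθ·θ̈ − m·l·sinθ·θ̇² = 8.784679 + -1.323133 − -0.341656 = 7.803202
step 4→5:
  ẍ = (ẋ'−ẋ)/dt = (-0.554302789−-0.800110318)/0.034079 = 7.212874
  θ̈ = (θ̇'−θ̇)/dt = (-3.023379345−-2.591562370)/0.034079 = -12.671058
  sinθ=-0.498872, cosθ=0.866676
  F = (M+m)·ẍ + m·l·cosθ·θ̈ − m·l·sinθ·θ̇² = 13.840149 + -1.694696 − -0.517053 = 12.662506
step 5→6:
  ẍ = (ẋ'−ẋ)/dt = (-0.298882070−-0.554302789)/0.034079 = 7.494959
  θ̈ = (θ̇'−θ̇)/dt = (-3.479225931−-3.023379345)/0.034079 = -13.376173
  sinθ=-0.573371, cosθ=0.819296
  F = (M+m)·ẍ + m·l·cosθ·θ̈ − m·l·sinθ·θ̇² = 14.381418 + -1.691200 − -0.808805 = 13.499023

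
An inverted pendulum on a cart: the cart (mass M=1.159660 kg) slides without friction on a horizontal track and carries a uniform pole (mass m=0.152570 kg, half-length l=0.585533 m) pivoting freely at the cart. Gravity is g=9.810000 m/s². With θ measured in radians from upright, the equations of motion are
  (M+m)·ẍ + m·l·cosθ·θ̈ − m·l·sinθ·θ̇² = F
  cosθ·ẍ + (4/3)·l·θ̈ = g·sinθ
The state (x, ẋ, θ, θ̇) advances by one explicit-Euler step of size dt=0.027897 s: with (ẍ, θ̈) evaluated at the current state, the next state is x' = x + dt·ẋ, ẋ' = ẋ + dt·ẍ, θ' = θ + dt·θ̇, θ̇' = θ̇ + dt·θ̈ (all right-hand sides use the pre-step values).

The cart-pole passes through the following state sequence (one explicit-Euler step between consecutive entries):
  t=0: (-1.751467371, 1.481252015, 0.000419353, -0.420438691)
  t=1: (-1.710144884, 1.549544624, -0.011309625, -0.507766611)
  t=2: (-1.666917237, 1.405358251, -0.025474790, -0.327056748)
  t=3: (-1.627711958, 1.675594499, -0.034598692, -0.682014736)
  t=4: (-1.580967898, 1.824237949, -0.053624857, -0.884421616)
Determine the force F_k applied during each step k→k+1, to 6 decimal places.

F_0 = 2.932717 N
F_1 = -6.203383 N
F_2 = 11.575406 N
F_3 = 6.345605 N

step 0→1:
  ẍ = (ẋ'−ẋ)/dt = (1.549544624−1.481252015)/0.027897 = 2.448027
  θ̈ = (θ̇'−θ̇)/dt = (-0.507766611−-0.420438691)/0.027897 = -3.130370
  sinθ=0.000419, cosθ=1.000000
  F = (M+m)·ẍ + m·l·cosθ·θ̈ − m·l·sinθ·θ̇² = 3.212374 + -0.279651 − 0.000007 = 2.932717
step 1→2:
  ẍ = (ẋ'−ẋ)/dt = (1.405358251−1.549544624)/0.027897 = -5.168526
  θ̈ = (θ̇'−θ̇)/dt = (-0.327056748−-0.507766611)/0.027897 = 6.477753
  sinθ=-0.011309, cosθ=0.999936
  F = (M+m)·ẍ + m·l·cosθ·θ̈ − m·l·sinθ·θ̇² = -6.782295 + 0.578652 − -0.000260 = -6.203383
step 2→3:
  ẍ = (ẋ'−ẋ)/dt = (1.675594499−1.405358251)/0.027897 = 9.686929
  θ̈ = (θ̇'−θ̇)/dt = (-0.682014736−-0.327056748)/0.027897 = -12.723877
  sinθ=-0.025472, cosθ=0.999676
  F = (M+m)·ẍ + m·l·cosθ·θ̈ − m·l·sinθ·θ̇² = 12.711478 + -1.136316 − -0.000243 = 11.575406
step 3→4:
  ẍ = (ẋ'−ẋ)/dt = (1.824237949−1.675594499)/0.027897 = 5.328295
  θ̈ = (θ̇'−θ̇)/dt = (-0.884421616−-0.682014736)/0.027897 = -7.255507
  sinθ=-0.034592, cosθ=0.999402
  F = (M+m)·ẍ + m·l·cosθ·θ̈ − m·l·sinθ·θ̇² = 6.991949 + -0.647781 − -0.001437 = 6.345605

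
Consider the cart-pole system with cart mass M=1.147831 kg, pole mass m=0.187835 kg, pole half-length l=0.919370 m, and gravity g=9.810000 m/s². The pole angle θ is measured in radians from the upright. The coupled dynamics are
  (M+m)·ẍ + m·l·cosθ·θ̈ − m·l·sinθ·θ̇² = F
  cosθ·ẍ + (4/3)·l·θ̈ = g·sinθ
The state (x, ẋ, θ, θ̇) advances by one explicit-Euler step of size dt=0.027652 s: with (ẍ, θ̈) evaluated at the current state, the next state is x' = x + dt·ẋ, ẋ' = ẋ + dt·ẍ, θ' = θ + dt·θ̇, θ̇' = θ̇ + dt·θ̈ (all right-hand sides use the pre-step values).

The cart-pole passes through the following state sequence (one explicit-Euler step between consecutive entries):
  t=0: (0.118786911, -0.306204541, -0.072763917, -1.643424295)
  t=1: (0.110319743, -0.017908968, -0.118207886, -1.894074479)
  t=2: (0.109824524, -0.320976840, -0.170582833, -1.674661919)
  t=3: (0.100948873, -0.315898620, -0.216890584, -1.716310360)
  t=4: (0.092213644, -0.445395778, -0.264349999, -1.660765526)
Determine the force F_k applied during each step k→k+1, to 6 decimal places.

F_0 = 12.398163 N
F_1 = -13.205237 N
F_2 = 0.071182 N
F_3 = -5.806836 N

step 0→1:
  ẍ = (ẋ'−ẋ)/dt = (-0.017908968−-0.306204541)/0.027652 = 10.425849
  θ̈ = (θ̇'−θ̇)/dt = (-1.894074479−-1.643424295)/0.027652 = -9.064450
  sinθ=-0.072700, cosθ=0.997354
  F = (M+m)·ẍ + m·l·cosθ·θ̈ − m·l·sinθ·θ̇² = 13.925452 + -1.561197 − -0.033908 = 12.398163
step 1→2:
  ẍ = (ẋ'−ẋ)/dt = (-0.320976840−-0.017908968)/0.027652 = -10.960071
  θ̈ = (θ̇'−θ̇)/dt = (-1.674661919−-1.894074479)/0.027652 = 7.934781
  sinθ=-0.117933, cosθ=0.993022
  F = (M+m)·ẍ + m·l·cosθ·θ̈ − m·l·sinθ·θ̇² = -14.638994 + 1.360694 − -0.073063 = -13.205237
step 2→3:
  ẍ = (ẋ'−ẋ)/dt = (-0.315898620−-0.320976840)/0.027652 = 0.183647
  θ̈ = (θ̇'−θ̇)/dt = (-1.716310360−-1.674661919)/0.027652 = -1.506164
  sinθ=-0.169757, cosθ=0.985486
  F = (M+m)·ẍ + m·l·cosθ·θ̈ − m·l·sinθ·θ̇² = 0.245292 + -0.256324 − -0.082214 = 0.071182
step 3→4:
  ẍ = (ẋ'−ẋ)/dt = (-0.445395778−-0.315898620)/0.027652 = -4.683103
  θ̈ = (θ̇'−θ̇)/dt = (-1.660765526−-1.716310360)/0.027652 = 2.008709
  sinθ=-0.215194, cosθ=0.976571
  F = (M+m)·ẍ + m·l·cosθ·θ̈ − m·l·sinθ·θ̇² = -6.255061 + 0.338757 − -0.109468 = -5.806836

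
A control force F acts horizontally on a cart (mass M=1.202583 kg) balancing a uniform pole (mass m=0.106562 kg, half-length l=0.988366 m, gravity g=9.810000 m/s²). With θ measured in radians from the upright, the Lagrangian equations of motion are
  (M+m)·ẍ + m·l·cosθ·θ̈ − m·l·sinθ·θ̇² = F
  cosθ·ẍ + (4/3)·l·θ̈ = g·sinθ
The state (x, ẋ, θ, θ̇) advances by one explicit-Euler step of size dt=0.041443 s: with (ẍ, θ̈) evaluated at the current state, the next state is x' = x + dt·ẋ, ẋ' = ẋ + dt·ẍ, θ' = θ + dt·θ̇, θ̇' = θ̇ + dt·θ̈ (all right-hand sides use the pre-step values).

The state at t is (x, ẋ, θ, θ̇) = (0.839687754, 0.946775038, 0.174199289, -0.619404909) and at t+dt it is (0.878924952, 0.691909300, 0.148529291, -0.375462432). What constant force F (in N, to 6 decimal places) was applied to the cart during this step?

F = -7.447403 N

ẍ = (ẋ'−ẋ)/dt = (0.691909300−0.946775038)/0.041443 = -6.149790
θ̈ = (θ̇'−θ̇)/dt = (-0.375462432−-0.619404909)/0.041443 = 5.886217
sinθ=0.173320, cosθ=0.984866
F = (M+m)·ẍ + m·l·cosθ·θ̈ − m·l·sinθ·θ̇² = -8.050967 + 0.610567 − 0.007004 = -7.447403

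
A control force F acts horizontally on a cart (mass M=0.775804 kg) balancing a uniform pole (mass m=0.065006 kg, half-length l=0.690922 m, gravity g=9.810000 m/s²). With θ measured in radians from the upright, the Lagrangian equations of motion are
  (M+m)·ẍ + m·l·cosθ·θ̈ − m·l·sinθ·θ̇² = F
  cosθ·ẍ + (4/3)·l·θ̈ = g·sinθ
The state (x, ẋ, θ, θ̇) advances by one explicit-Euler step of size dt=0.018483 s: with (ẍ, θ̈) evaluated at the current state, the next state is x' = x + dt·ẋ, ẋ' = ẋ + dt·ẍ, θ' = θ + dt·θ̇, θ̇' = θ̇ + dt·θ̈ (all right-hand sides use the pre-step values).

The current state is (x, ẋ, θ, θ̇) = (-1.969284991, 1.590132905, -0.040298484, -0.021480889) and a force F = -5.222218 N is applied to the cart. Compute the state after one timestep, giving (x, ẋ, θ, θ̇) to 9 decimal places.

sinθ=-0.040287578, cosθ=0.999188126
temp = (F + m·l·θ̇²·sinθ)/(M+m) = (-5.222218 + -0.000000835)/0.840810 = -6.210938066
θ̈ = (g·sinθ − cosθ·temp)/(l·(4/3 − m·cos²θ/(M+m))) = 6.695108991
ẍ = temp − m·l·θ̈·cosθ/(M+m) = -6.568284549
Euler: x'=-1.969284991+0.018483·1.590132905=-1.939894565, ẋ'=1.590132905+0.018483·-6.568284549=1.468731302
       θ'=-0.040298484+0.018483·-0.021480889=-0.040695515, θ̇'=-0.021480889+0.018483·6.695108991=0.102264810

(-1.939894565, 1.468731302, -0.040695515, 0.102264810)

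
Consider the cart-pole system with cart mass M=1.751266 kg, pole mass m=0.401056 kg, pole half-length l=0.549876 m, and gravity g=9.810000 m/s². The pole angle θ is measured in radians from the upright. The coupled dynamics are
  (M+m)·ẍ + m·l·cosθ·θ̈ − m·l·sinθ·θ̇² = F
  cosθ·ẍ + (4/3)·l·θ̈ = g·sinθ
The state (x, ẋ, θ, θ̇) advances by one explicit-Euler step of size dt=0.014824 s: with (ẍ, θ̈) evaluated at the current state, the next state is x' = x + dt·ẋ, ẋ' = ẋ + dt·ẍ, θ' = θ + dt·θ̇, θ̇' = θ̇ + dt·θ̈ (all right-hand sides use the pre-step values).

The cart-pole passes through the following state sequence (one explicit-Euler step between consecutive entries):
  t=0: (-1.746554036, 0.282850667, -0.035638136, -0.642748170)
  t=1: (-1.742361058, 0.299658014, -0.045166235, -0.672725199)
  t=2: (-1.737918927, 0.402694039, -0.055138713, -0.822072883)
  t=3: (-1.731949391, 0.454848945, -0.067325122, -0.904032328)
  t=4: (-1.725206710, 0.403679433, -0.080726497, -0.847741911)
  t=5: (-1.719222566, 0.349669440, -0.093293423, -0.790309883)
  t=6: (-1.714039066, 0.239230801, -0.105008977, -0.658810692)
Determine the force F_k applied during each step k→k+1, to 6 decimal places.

step 0→1:
  ẍ = (ẋ'−ẋ)/dt = (0.299658014−0.282850667)/0.014824 = 1.133793
  θ̈ = (θ̇'−θ̇)/dt = (-0.672725199−-0.642748170)/0.014824 = -2.022196
  sinθ=-0.035631, cosθ=0.999365
  F = (M+m)·ẍ + m·l·cosθ·θ̈ − m·l·sinθ·θ̇² = 2.440288 + -0.445674 − -0.003246 = 1.997860
step 1→2:
  ẍ = (ẋ'−ẋ)/dt = (0.402694039−0.299658014)/0.014824 = 6.950622
  θ̈ = (θ̇'−θ̇)/dt = (-0.822072883−-0.672725199)/0.014824 = -10.074722
  sinθ=-0.045151, cosθ=0.998980
  F = (M+m)·ẍ + m·l·cosθ·θ̈ − m·l·sinθ·θ̇² = 14.959977 + -2.219523 − -0.004506 = 12.744960
step 2→3:
  ẍ = (ẋ'−ẋ)/dt = (0.454848945−0.402694039)/0.014824 = 3.518275
  θ̈ = (θ̇'−θ̇)/dt = (-0.904032328−-0.822072883)/0.014824 = -5.528835
  sinθ=-0.055111, cosθ=0.998480
  F = (M+m)·ẍ + m·l·cosθ·θ̈ − m·l·sinθ·θ̇² = 7.572460 + -1.217427 − -0.008213 = 6.363247
step 3→4:
  ẍ = (ẋ'−ẋ)/dt = (0.403679433−0.454848945)/0.014824 = -3.451802
  θ̈ = (θ̇'−θ̇)/dt = (-0.847741911−-0.904032328)/0.014824 = 3.797249
  sinθ=-0.067274, cosθ=0.997735
  F = (M+m)·ẍ + m·l·cosθ·θ̈ − m·l·sinθ·θ̇² = -7.429389 + 0.835514 − -0.012125 = -6.581750
step 4→5:
  ẍ = (ẋ'−ẋ)/dt = (0.349669440−0.403679433)/0.014824 = -3.643416
  θ̈ = (θ̇'−θ̇)/dt = (-0.790309883−-0.847741911)/0.014824 = 3.874260
  sinθ=-0.080639, cosθ=0.996743
  F = (M+m)·ẍ + m·l·cosθ·θ̈ − m·l·sinθ·θ̇² = -7.841804 + 0.851612 − -0.012780 = -6.977411
step 5→6:
  ẍ = (ẋ'−ẋ)/dt = (0.239230801−0.349669440)/0.014824 = -7.449989
  θ̈ = (θ̇'−θ̇)/dt = (-0.658810692−-0.790309883)/0.014824 = 8.870696
  sinθ=-0.093158, cosθ=0.995651
  F = (M+m)·ẍ + m·l·cosθ·θ̈ − m·l·sinθ·θ̇² = -16.034776 + 1.947757 − -0.012832 = -14.074187

F_0 = 1.997860 N
F_1 = 12.744960 N
F_2 = 6.363247 N
F_3 = -6.581750 N
F_4 = -6.977411 N
F_5 = -14.074187 N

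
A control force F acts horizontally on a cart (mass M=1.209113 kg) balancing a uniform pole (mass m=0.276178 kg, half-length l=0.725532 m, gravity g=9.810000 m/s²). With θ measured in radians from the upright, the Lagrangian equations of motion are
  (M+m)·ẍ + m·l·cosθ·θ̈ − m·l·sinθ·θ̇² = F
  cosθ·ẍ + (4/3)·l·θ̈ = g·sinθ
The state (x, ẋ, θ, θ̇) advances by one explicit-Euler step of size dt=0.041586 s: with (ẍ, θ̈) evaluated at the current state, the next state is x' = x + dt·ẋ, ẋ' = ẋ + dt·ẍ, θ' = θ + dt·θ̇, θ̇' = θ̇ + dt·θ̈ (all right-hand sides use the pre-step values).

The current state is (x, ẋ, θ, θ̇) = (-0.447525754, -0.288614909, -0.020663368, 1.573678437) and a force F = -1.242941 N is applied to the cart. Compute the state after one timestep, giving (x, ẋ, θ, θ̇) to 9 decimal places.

(-0.459528094, -0.328020257, 0.044779623, 1.605690535)

sinθ=-0.020661898, cosθ=0.999786520
temp = (F + m·l·θ̇²·sinθ)/(M+m) = (-1.242941 + -0.010252927)/1.485291 = -0.843736296
θ̈ = (g·sinθ − cosθ·temp)/(l·(4/3 − m·cos²θ/(M+m))) = 0.769780657
ẍ = temp − m·l·θ̈·cosθ/(M+m) = -0.947562834
Euler: x'=-0.447525754+0.041586·-0.288614909=-0.459528094, ẋ'=-0.288614909+0.041586·-0.947562834=-0.328020257
       θ'=-0.020663368+0.041586·1.573678437=0.044779623, θ̇'=1.573678437+0.041586·0.769780657=1.605690535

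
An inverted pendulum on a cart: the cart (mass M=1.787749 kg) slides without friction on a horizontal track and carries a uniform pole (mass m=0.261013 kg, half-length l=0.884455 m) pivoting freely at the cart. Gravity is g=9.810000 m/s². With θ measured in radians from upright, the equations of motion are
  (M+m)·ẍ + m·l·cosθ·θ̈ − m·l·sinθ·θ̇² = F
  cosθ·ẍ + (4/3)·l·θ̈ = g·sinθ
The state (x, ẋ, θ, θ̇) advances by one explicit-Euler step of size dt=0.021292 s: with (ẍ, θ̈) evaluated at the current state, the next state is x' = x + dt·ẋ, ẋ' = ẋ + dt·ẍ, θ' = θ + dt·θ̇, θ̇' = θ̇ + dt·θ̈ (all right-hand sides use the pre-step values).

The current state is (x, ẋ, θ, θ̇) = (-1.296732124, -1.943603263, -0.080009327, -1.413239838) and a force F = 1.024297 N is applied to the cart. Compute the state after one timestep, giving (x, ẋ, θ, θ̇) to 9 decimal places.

(-1.338115325, -1.930507810, -0.110100030, -1.438465242)

sinθ=-0.079923991, cosθ=0.996800961
temp = (F + m·l·θ̇²·sinθ)/(M+m) = (1.024297 + -0.036850789)/2.048762 = 0.481972143
θ̈ = (g·sinθ − cosθ·temp)/(l·(4/3 − m·cos²θ/(M+m))) = -1.184736219
ẍ = temp − m·l·θ̈·cosθ/(M+m) = 0.615041017
Euler: x'=-1.296732124+0.021292·-1.943603263=-1.338115325, ẋ'=-1.943603263+0.021292·0.615041017=-1.930507810
       θ'=-0.080009327+0.021292·-1.413239838=-0.110100030, θ̇'=-1.413239838+0.021292·-1.184736219=-1.438465242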